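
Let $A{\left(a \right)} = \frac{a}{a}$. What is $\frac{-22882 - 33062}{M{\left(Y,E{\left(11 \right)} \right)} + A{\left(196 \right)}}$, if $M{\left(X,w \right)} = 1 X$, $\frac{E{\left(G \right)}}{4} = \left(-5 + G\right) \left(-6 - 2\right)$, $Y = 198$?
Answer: $- \frac{55944}{199} \approx -281.13$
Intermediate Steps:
$E{\left(G \right)} = 160 - 32 G$ ($E{\left(G \right)} = 4 \left(-5 + G\right) \left(-6 - 2\right) = 4 \left(-5 + G\right) \left(-8\right) = 4 \left(40 - 8 G\right) = 160 - 32 G$)
$A{\left(a \right)} = 1$
$M{\left(X,w \right)} = X$
$\frac{-22882 - 33062}{M{\left(Y,E{\left(11 \right)} \right)} + A{\left(196 \right)}} = \frac{-22882 - 33062}{198 + 1} = - \frac{55944}{199}$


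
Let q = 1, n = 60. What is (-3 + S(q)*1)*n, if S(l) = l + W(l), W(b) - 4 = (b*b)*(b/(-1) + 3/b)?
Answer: 240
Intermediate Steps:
W(b) = 4 + b**2*(-b + 3/b) (W(b) = 4 + (b*b)*(b/(-1) + 3/b) = 4 + b**2*(b*(-1) + 3/b) = 4 + b**2*(-b + 3/b))
S(l) = 4 - l**3 + 4*l (S(l) = l + (4 - l**3 + 3*l) = 4 - l**3 + 4*l)
(-3 + S(q)*1)*n = (-3 + (4 - 1*1**3 + 4*1)*1)*60 = (-3 + (4 - 1*1 + 4)*1)*60 = (-3 + (4 - 1 + 4)*1)*60 = (-3 + 7*1)*60 = (-3 + 7)*60 = 4*60 = 240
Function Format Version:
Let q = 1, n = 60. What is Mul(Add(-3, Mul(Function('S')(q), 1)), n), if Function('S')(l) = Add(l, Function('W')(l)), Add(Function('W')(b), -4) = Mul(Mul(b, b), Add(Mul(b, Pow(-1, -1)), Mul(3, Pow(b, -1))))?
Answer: 240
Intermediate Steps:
Function('W')(b) = Add(4, Mul(Pow(b, 2), Add(Mul(-1, b), Mul(3, Pow(b, -1))))) (Function('W')(b) = Add(4, Mul(Mul(b, b), Add(Mul(b, Pow(-1, -1)), Mul(3, Pow(b, -1))))) = Add(4, Mul(Pow(b, 2), Add(Mul(b, -1), Mul(3, Pow(b, -1))))) = Add(4, Mul(Pow(b, 2), Add(Mul(-1, b), Mul(3, Pow(b, -1))))))
Function('S')(l) = Add(4, Mul(-1, Pow(l, 3)), Mul(4, l)) (Function('S')(l) = Add(l, Add(4, Mul(-1, Pow(l, 3)), Mul(3, l))) = Add(4, Mul(-1, Pow(l, 3)), Mul(4, l)))
Mul(Add(-3, Mul(Function('S')(q), 1)), n) = Mul(Add(-3, Mul(Add(4, Mul(-1, Pow(1, 3)), Mul(4, 1)), 1)), 60) = Mul(Add(-3, Mul(Add(4, Mul(-1, 1), 4), 1)), 60) = Mul(Add(-3, Mul(Add(4, -1, 4), 1)), 60) = Mul(Add(-3, Mul(7, 1)), 60) = Mul(Add(-3, 7), 60) = Mul(4, 60) = 240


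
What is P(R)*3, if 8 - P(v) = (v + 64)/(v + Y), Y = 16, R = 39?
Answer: 1011/55 ≈ 18.382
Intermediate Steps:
P(v) = 8 - (64 + v)/(16 + v) (P(v) = 8 - (v + 64)/(v + 16) = 8 - (64 + v)/(16 + v))
P(R)*3 = ((64 + 7*39)/(16 + 39))*3 = ((64 + 273)/55)*3 = ((1/55)*337)*3 = (337/55)*3 = 1011/55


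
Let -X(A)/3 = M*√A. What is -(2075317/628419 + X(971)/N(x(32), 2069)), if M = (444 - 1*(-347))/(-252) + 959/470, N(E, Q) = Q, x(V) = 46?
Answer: -2075317/628419 - 9293*√971/5834580 ≈ -3.3521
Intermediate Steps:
M = -9293/8460 (M = (444 + 347)*(-1/252) + 959*(1/470) = 791*(-1/252) + 959/470 = -113/36 + 959/470 = -9293/8460 ≈ -1.0985)
X(A) = 9293*√A/2820 (X(A) = -(-9293)*√A/2820 = 9293*√A/2820)
-(2075317/628419 + X(971)/N(x(32), 2069)) = -(2075317/628419 + (9293*√971/2820)/2069) = -(2075317*(1/628419) + (9293*√971/2820)*(1/2069)) = -(2075317/628419 + 9293*√971/5834580) = -2075317/628419 - 9293*√971/5834580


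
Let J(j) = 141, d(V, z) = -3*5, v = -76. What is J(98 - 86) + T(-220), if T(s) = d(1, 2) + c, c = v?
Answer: 50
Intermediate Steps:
c = -76
d(V, z) = -15
T(s) = -91 (T(s) = -15 - 76 = -91)
J(98 - 86) + T(-220) = 141 - 91 = 50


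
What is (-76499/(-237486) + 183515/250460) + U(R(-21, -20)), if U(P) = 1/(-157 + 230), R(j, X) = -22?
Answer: 463966009015/434209427988 ≈ 1.0685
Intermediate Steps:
U(P) = 1/73
(-76499/(-237486) + 183515/250460) + U(R(-21, -20)) = (-76499/(-237486) + 183515/250460) + 1/73 = (-76499*(-1/237486) + 183515*(1/250460)) + 1/73 = (76499/237486 + 36703/50092) + 1/73 = 6274218283/5948074356 + 1/73 = 463966009015/434209427988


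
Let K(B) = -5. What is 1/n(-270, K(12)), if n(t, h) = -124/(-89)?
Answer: 89/124 ≈ 0.71774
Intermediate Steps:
n(t, h) = 124/89 (n(t, h) = -124*(-1/89) = 124/89)
1/n(-270, K(12)) = 1/(124/89) = 89/124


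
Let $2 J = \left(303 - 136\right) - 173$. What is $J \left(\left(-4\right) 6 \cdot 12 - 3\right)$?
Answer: $873$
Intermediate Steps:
$J = -3$ ($J = \frac{\left(303 - 136\right) - 173}{2} = \frac{167 - 173}{2} = \frac{1}{2} \left(-6\right) = -3$)
$J \left(\left(-4\right) 6 \cdot 12 - 3\right) = - 3 \left(\left(-4\right) 6 \cdot 12 - 3\right) = - 3 \left(\left(-24\right) 12 - 3\right) = - 3 \left(-288 - 3\right) = \left(-3\right) \left(-291\right) = 873$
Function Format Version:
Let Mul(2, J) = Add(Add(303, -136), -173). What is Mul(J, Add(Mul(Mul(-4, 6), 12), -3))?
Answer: 873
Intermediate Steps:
J = -3 (J = Mul(Rational(1, 2), Add(Add(303, -136), -173)) = Mul(Rational(1, 2), Add(167, -173)) = Mul(Rational(1, 2), -6) = -3)
Mul(J, Add(Mul(Mul(-4, 6), 12), -3)) = Mul(-3, Add(Mul(Mul(-4, 6), 12), -3)) = Mul(-3, Add(Mul(-24, 12), -3)) = Mul(-3, Add(-288, -3)) = Mul(-3, -291) = 873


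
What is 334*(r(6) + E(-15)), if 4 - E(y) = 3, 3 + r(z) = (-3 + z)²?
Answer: 2338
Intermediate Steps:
r(z) = -3 + (-3 + z)²
E(y) = 1 (E(y) = 4 - 1*3 = 4 - 3 = 1)
334*(r(6) + E(-15)) = 334*((-3 + (-3 + 6)²) + 1) = 334*((-3 + 3²) + 1) = 334*((-3 + 9) + 1) = 334*(6 + 1) = 334*7 = 2338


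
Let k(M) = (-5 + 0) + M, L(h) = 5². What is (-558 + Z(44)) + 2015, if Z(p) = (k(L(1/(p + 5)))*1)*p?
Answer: 2337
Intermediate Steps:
L(h) = 25
k(M) = -5 + M
Z(p) = 20*p (Z(p) = ((-5 + 25)*1)*p = (20*1)*p = 20*p)
(-558 + Z(44)) + 2015 = (-558 + 20*44) + 2015 = (-558 + 880) + 2015 = 322 + 2015 = 2337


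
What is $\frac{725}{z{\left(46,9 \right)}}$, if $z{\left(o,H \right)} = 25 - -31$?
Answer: $\frac{725}{56} \approx 12.946$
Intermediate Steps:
$z{\left(o,H \right)} = 56$ ($z{\left(o,H \right)} = 25 + 31 = 56$)
$\frac{725}{z{\left(46,9 \right)}} = \frac{725}{56}$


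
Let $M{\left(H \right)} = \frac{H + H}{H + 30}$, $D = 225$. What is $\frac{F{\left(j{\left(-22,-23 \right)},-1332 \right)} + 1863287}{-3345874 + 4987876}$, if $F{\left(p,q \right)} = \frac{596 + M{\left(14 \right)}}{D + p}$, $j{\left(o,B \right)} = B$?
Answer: $\frac{1380076759}{1216176148} \approx 1.1348$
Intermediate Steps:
$M{\left(H \right)} = \frac{2 H}{30 + H}$
$F{\left(p,q \right)} = \frac{6563}{11 \left(225 + p\right)}$ ($F{\left(p,q \right)} = \frac{596 + 2 \cdot 14 \frac{1}{30 + 14}}{225 + p} = \frac{596 + 2 \cdot 14 \cdot \frac{1}{44}}{225 + p} = \frac{596 + \frac{7}{11}}{225 + p} = \frac{6563}{11 \left(225 + p\right)}$)
$\frac{F{\left(j{\left(-22,-23 \right)},-1332 \right)} + 1863287}{-3345874 + 4987876} = \frac{\frac{6563}{11 \left(225 - 23\right)} + 1863287}{-3345874 + 4987876} = \frac{\frac{6563}{11 \cdot 202} + 1863287}{1642002} = \left(\frac{6563}{11} \cdot \frac{1}{202} + 1863287\right) \frac{1}{1642002} = \left(\frac{6563}{2222} + 1863287\right) \frac{1}{1642002} = \frac{4140230277}{2222} \cdot \frac{1}{1642002} = \frac{1380076759}{1216176148}$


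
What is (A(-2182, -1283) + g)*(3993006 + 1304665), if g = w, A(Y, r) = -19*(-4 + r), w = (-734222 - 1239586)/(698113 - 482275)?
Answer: 517593523534719/3997 ≈ 1.2950e+11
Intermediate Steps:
w = -36552/3997 (w = -1973808/215838 = -1973808*1/215838 = -36552/3997 ≈ -9.1449)
A(Y, r) = 76 - 19*r
g = -36552/3997 ≈ -9.1449
(A(-2182, -1283) + g)*(3993006 + 1304665) = ((76 - 19*(-1283)) - 36552/3997)*(3993006 + 1304665) = ((76 + 24377) - 36552/3997)*5297671 = (24453 - 36552/3997)*5297671 = (97702089/3997)*5297671 = 517593523534719/3997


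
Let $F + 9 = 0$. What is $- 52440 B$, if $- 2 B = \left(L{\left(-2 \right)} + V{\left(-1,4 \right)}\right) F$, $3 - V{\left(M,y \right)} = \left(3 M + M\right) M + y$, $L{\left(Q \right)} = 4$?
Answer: $235980$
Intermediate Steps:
$F = -9$ ($F = -9 + 0 = -9$)
$V{\left(M,y \right)} = 3 - y - 4 M^{2}$ ($V{\left(M,y \right)} = 3 - \left(\left(3 M + M\right) M + y\right) = 3 - \left(4 M M + y\right) = 3 - \left(4 M^{2} + y\right) = 3 - \left(y + 4 M^{2}\right) = 3 - y - 4 M^{2}$)
$B = - \frac{9}{2}$ ($B = - \frac{\left(4 - \left(1 + 4\right)\right) \left(-9\right)}{2} = - \frac{\left(4 - 5\right) \left(-9\right)}{2} = - \frac{\left(-1\right) \left(-9\right)}{2} = \left(- \frac{1}{2}\right) 9 = - \frac{9}{2} \approx -4.5$)
$- 52440 B = \left(-52440\right) \left(- \frac{9}{2}\right) = 235980$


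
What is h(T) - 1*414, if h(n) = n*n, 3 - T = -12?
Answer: -189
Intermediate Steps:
T = 15 (T = 3 - 1*(-12) = 3 + 12 = 15)
h(n) = n²
h(T) - 1*414 = 15² - 1*414 = 225 - 414 = -189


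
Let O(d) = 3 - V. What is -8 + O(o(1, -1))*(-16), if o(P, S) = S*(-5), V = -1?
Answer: -72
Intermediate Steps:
o(P, S) = -5*S
O(d) = 4 (O(d) = 3 - 1*(-1) = 3 + 1 = 4)
-8 + O(o(1, -1))*(-16) = -8 + 4*(-16) = -8 - 64 = -72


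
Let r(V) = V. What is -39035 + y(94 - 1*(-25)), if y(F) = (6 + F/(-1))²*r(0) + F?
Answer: -38916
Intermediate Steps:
y(F) = F (y(F) = (6 + F/(-1))²*0 + F = (6 + F*(-1))²*0 + F = (6 - F)²*0 + F = 0 + F = F)
-39035 + y(94 - 1*(-25)) = -39035 + (94 - 1*(-25)) = -39035 + (94 + 25) = -39035 + 119 = -38916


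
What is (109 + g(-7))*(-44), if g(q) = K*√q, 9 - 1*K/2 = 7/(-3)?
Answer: -4796 - 2992*I*√7/3 ≈ -4796.0 - 2638.7*I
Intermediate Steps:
K = 68/3 (K = 18 - 14/(-3) = 18 - 14*(-1)/3 = 18 - 2*(-7/3) = 18 + 14/3 = 68/3 ≈ 22.667)
g(q) = 68*√q/3
(109 + g(-7))*(-44) = (109 + 68*√(-7)/3)*(-44) = (109 + 68*(I*√7)/3)*(-44) = (109 + 68*I*√7/3)*(-44) = -4796 - 2992*I*√7/3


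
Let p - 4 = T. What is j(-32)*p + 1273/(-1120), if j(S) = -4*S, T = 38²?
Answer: 207584007/1120 ≈ 1.8534e+5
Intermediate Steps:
T = 1444
p = 1448 (p = 4 + 1444 = 1448)
j(-32)*p + 1273/(-1120) = -4*(-32)*1448 + 1273/(-1120) = 128*1448 + 1273*(-1/1120) = 185344 - 1273/1120 = 207584007/1120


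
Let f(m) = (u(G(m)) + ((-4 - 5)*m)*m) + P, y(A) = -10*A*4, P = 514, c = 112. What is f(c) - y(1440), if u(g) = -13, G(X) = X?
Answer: -54795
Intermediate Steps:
y(A) = -40*A
f(m) = 501 - 9*m**2 (f(m) = (-13 + ((-4 - 5)*m)*m) + 514 = (-13 + (-9*m)*m) + 514 = (-13 - 9*m**2) + 514 = 501 - 9*m**2)
f(c) - y(1440) = (501 - 9*112**2) - (-40)*1440 = (501 - 9*12544) - 1*(-57600) = (501 - 112896) + 57600 = -112395 + 57600 = -54795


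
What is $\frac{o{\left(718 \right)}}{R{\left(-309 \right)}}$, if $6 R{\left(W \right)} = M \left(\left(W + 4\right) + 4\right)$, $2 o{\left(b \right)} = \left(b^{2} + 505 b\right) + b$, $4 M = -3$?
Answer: $\frac{3515328}{301} \approx 11679.0$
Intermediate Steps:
$M = - \frac{3}{4}$ ($M = \frac{1}{4} \left(-3\right) = - \frac{3}{4} \approx -0.75$)
$o{\left(b \right)} = \frac{b^{2}}{2} + 253 b$ ($o{\left(b \right)} = \frac{\left(b^{2} + 505 b\right) + b}{2} = \frac{b^{2} + 506 b}{2} = \frac{b^{2}}{2} + 253 b$)
$R{\left(W \right)} = -1 - \frac{W}{8}$ ($R{\left(W \right)} = \frac{\left(- \frac{3}{4}\right) \left(\left(W + 4\right) + 4\right)}{6} = \frac{\left(- \frac{3}{4}\right) \left(\left(4 + W\right) + 4\right)}{6} = \frac{\left(- \frac{3}{4}\right) \left(8 + W\right)}{6} = \frac{-6 - \frac{3 W}{4}}{6} = -1 - \frac{W}{8}$)
$\frac{o{\left(718 \right)}}{R{\left(-309 \right)}} = \frac{\frac{1}{2} \cdot 718 \left(506 + 718\right)}{-1 - - \frac{309}{8}} = \frac{\frac{1}{2} \cdot 718 \cdot 1224}{-1 + \frac{309}{8}} = \frac{439416}{\frac{301}{8}} = 439416 \cdot \frac{8}{301} = \frac{3515328}{301}$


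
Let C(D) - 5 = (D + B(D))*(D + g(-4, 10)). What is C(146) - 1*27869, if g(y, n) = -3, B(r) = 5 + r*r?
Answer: 3041917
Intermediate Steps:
B(r) = 5 + r**2
C(D) = 5 + (-3 + D)*(5 + D + D**2) (C(D) = 5 + (D + (5 + D**2))*(D - 3) = 5 + (5 + D + D**2)*(-3 + D) = 5 + (-3 + D)*(5 + D + D**2))
C(146) - 1*27869 = (-10 + 146**3 - 2*146**2 + 2*146) - 1*27869 = (-10 + 3112136 - 2*21316 + 292) - 27869 = (-10 + 3112136 - 42632 + 292) - 27869 = 3069786 - 27869 = 3041917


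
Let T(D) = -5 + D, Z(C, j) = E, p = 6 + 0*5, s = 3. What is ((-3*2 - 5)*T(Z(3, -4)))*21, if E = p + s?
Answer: -924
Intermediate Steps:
p = 6 (p = 6 + 0 = 6)
E = 9 (E = 6 + 3 = 9)
Z(C, j) = 9
((-3*2 - 5)*T(Z(3, -4)))*21 = ((-3*2 - 5)*(-5 + 9))*21 = ((-6 - 5)*4)*21 = -11*4*21 = -44*21 = -924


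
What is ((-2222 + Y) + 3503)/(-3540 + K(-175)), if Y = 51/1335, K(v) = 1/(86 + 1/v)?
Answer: -8578863038/23706611825 ≈ -0.36188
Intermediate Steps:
Y = 17/445 (Y = 51*(1/1335) = 17/445 ≈ 0.038202)
((-2222 + Y) + 3503)/(-3540 + K(-175)) = ((-2222 + 17/445) + 3503)/(-3540 - 175/(1 + 86*(-175))) = (-988773/445 + 3503)/(-3540 - 175/(1 - 15050)) = 570062/(445*(-3540 - 175/(-15049))) = 570062/(445*(-3540 - 175*(-1/15049))) = 570062/(445*(-3540 + 175/15049)) = 570062/(445*(-53273285/15049)) = (570062/445)*(-15049/53273285) = -8578863038/23706611825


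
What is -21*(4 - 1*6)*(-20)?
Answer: -840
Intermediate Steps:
-21*(4 - 1*6)*(-20) = -21*(4 - 6)*(-20) = -21*(-2)*(-20) = 42*(-20) = -840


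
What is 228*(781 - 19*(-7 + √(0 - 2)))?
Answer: 208392 - 4332*I*√2 ≈ 2.0839e+5 - 6126.4*I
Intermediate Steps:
228*(781 - 19*(-7 + √(0 - 2))) = 228*(781 - 19*(-7 + √(-2))) = 228*(781 - 19*(-7 + I*√2)) = 228*(781 - (-133 + 19*I*√2)) = 228*(781 + (133 - 19*I*√2)) = 228*(914 - 19*I*√2) = 208392 - 4332*I*√2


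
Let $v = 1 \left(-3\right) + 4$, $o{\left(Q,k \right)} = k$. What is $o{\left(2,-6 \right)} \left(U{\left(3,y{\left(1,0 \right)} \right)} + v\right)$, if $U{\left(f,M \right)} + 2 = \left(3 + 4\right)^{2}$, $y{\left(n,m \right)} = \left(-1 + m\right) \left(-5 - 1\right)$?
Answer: $-288$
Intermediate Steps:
$y{\left(n,m \right)} = 6 - 6 m$ ($y{\left(n,m \right)} = \left(-1 + m\right) \left(-6\right) = 6 - 6 m$)
$U{\left(f,M \right)} = 47$ ($U{\left(f,M \right)} = -2 + \left(3 + 4\right)^{2} = -2 + 7^{2} = -2 + 49 = 47$)
$v = 1$ ($v = -3 + 4 = 1$)
$o{\left(2,-6 \right)} \left(U{\left(3,y{\left(1,0 \right)} \right)} + v\right) = - 6 \left(47 + 1\right) = \left(-6\right) 48 = -288$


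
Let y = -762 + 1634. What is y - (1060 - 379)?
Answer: 191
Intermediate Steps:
y = 872
y - (1060 - 379) = 872 - (1060 - 379) = 872 - 1*681 = 872 - 681 = 191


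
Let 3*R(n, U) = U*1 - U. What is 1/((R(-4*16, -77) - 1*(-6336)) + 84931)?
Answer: 1/91267 ≈ 1.0957e-5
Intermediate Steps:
R(n, U) = 0 (R(n, U) = (U*1 - U)/3 = (U - U)/3 = (1/3)*0 = 0)
1/((R(-4*16, -77) - 1*(-6336)) + 84931) = 1/((0 - 1*(-6336)) + 84931) = 1/((0 + 6336) + 84931) = 1/(6336 + 84931) = 1/91267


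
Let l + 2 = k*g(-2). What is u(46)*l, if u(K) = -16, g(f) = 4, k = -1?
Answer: 96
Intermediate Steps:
l = -6 (l = -2 - 1*4 = -2 - 4 = -6)
u(46)*l = -16*(-6) = 96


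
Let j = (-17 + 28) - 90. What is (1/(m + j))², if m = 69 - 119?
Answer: 1/16641 ≈ 6.0093e-5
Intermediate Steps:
m = -50
j = -79 (j = 11 - 90 = -79)
(1/(m + j))² = (1/(-50 - 79))² = (1/(-129))² = (-1/129)² = 1/16641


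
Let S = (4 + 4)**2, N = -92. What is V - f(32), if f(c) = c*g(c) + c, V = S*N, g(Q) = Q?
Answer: -6944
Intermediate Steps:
S = 64 (S = 8**2 = 64)
V = -5888 (V = 64*(-92) = -5888)
f(c) = c + c**2 (f(c) = c*c + c = c**2 + c = c + c**2)
V - f(32) = -5888 - 32*(1 + 32) = -5888 - 32*33 = -5888 - 1*1056 = -5888 - 1056 = -6944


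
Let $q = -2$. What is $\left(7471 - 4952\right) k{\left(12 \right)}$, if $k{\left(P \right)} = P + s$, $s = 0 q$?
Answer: $30228$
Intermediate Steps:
$s = 0$ ($s = 0 \left(-2\right) = 0$)
$k{\left(P \right)} = P$ ($k{\left(P \right)} = P + 0 = P$)
$\left(7471 - 4952\right) k{\left(12 \right)} = \left(7471 - 4952\right) 12 = 2519 \cdot 12 = 30228$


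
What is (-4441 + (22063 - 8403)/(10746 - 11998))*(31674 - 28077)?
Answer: -5012232456/313 ≈ -1.6014e+7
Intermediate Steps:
(-4441 + (22063 - 8403)/(10746 - 11998))*(31674 - 28077) = (-4441 + 13660/(-1252))*3597 = (-4441 + 13660*(-1/1252))*3597 = (-4441 - 3415/313)*3597 = -1393448/313*3597 = -5012232456/313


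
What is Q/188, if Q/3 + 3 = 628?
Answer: 1875/188 ≈ 9.9734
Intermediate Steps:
Q = 1875 (Q = -9 + 3*628 = -9 + 1884 = 1875)
Q/188 = 1875/188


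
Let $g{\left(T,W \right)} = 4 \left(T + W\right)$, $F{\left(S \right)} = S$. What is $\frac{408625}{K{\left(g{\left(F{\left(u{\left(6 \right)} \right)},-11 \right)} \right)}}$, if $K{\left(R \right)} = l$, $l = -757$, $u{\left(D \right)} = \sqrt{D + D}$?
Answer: $- \frac{408625}{757} \approx -539.79$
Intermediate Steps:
$u{\left(D \right)} = \sqrt{2} \sqrt{D}$ ($u{\left(D \right)} = \sqrt{2 D} = \sqrt{2} \sqrt{D}$)
$g{\left(T,W \right)} = 4 T + 4 W$
$K{\left(R \right)} = -757$
$\frac{408625}{K{\left(g{\left(F{\left(u{\left(6 \right)} \right)},-11 \right)} \right)}} = \frac{408625}{-757} = 408625 \left(- \frac{1}{757}\right) = - \frac{408625}{757}$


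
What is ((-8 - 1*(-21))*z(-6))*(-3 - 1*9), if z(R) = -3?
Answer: 468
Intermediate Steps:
((-8 - 1*(-21))*z(-6))*(-3 - 1*9) = ((-8 - 1*(-21))*(-3))*(-3 - 1*9) = ((-8 + 21)*(-3))*(-3 - 9) = (13*(-3))*(-12) = -39*(-12) = 468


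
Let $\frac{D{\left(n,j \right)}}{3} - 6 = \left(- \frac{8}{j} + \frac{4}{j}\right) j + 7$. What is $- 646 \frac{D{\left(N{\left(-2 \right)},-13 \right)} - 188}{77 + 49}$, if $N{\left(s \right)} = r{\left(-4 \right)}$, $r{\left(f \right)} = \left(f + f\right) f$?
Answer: $\frac{7429}{9} \approx 825.44$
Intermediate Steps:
$r{\left(f \right)} = 2 f^{2}$ ($r{\left(f \right)} = 2 f f = 2 f^{2}$)
$N{\left(s \right)} = 32$ ($N{\left(s \right)} = 2 \left(-4\right)^{2} = 2 \cdot 16 = 32$)
$D{\left(n,j \right)} = 27$ ($D{\left(n,j \right)} = 18 + 3 \left(\left(- \frac{8}{j} + \frac{4}{j}\right) j + 7\right) = 18 + 3 \left(- \frac{4}{j} j + 7\right) = 18 + 3 \left(-4 + 7\right) = 18 + 3 \cdot 3 = 18 + 9 = 27$)
$- 646 \frac{D{\left(N{\left(-2 \right)},-13 \right)} - 188}{77 + 49} = - 646 \frac{27 - 188}{77 + 49} = - 646 \left(- \frac{161}{126}\right) = - 646 \left(\left(-161\right) \frac{1}{126}\right) = \left(-646\right) \left(- \frac{23}{18}\right) = \frac{7429}{9}$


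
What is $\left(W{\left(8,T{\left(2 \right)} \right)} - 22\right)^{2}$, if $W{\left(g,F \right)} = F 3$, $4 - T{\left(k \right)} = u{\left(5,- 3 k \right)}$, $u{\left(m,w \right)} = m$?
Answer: $625$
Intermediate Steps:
$T{\left(k \right)} = -1$ ($T{\left(k \right)} = 4 - 5 = -1$)
$W{\left(g,F \right)} = 3 F$
$\left(W{\left(8,T{\left(2 \right)} \right)} - 22\right)^{2} = \left(3 \left(-1\right) - 22\right)^{2} = \left(-3 - 22\right)^{2} = \left(-25\right)^{2} = 625$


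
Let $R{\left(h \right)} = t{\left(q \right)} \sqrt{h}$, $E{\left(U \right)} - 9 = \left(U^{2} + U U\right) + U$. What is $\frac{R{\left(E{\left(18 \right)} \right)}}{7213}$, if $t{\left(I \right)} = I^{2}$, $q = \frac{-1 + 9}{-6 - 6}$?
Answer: $\frac{20 \sqrt{3}}{21639} \approx 0.0016009$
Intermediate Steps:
$q = - \frac{2}{3}$ ($q = \frac{8}{-12} = 8 \left(- \frac{1}{12}\right) = - \frac{2}{3} \approx -0.66667$)
$E{\left(U \right)} = 9 + U + 2 U^{2}$ ($E{\left(U \right)} = 9 + \left(\left(U^{2} + U U\right) + U\right) = 9 + \left(\left(U^{2} + U^{2}\right) + U\right) = 9 + \left(2 U^{2} + U\right) = 9 + \left(U + 2 U^{2}\right) = 9 + U + 2 U^{2}$)
$R{\left(h \right)} = \frac{4 \sqrt{h}}{9}$ ($R{\left(h \right)} = \left(- \frac{2}{3}\right)^{2} \sqrt{h} = \frac{4 \sqrt{h}}{9}$)
$\frac{R{\left(E{\left(18 \right)} \right)}}{7213} = \frac{\frac{4}{9} \sqrt{9 + 18 + 2 \cdot 18^{2}}}{7213} = \frac{4 \sqrt{9 + 18 + 2 \cdot 324}}{9} \cdot \frac{1}{7213} = \frac{4 \sqrt{9 + 18 + 648}}{9} \cdot \frac{1}{7213} = \frac{4 \sqrt{675}}{9} \cdot \frac{1}{7213} = \frac{4 \cdot 15 \sqrt{3}}{9} \cdot \frac{1}{7213} = \frac{20 \sqrt{3}}{3} \cdot \frac{1}{7213} = \frac{20 \sqrt{3}}{21639}$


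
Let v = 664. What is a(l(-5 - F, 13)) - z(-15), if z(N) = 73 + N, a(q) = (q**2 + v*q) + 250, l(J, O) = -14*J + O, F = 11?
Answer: 213729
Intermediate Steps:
l(J, O) = O - 14*J
a(q) = 250 + q**2 + 664*q (a(q) = (q**2 + 664*q) + 250 = 250 + q**2 + 664*q)
a(l(-5 - F, 13)) - z(-15) = (250 + (13 - 14*(-5 - 1*11))**2 + 664*(13 - 14*(-5 - 1*11))) - (73 - 15) = (250 + (13 - 14*(-5 - 11))**2 + 664*(13 - 14*(-5 - 11))) - 1*58 = (250 + (13 - 14*(-16))**2 + 664*(13 - 14*(-16))) - 58 = (250 + (13 + 224)**2 + 664*(13 + 224)) - 58 = (250 + 237**2 + 664*237) - 58 = (250 + 56169 + 157368) - 58 = 213787 - 58 = 213729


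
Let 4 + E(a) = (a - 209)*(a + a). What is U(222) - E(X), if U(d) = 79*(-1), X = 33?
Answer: 11541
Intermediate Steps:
U(d) = -79
E(a) = -4 + 2*a*(-209 + a) (E(a) = -4 + (a - 209)*(a + a) = -4 + (-209 + a)*(2*a) = -4 + 2*a*(-209 + a))
U(222) - E(X) = -79 - (-4 - 418*33 + 2*33**2) = -79 - (-4 - 13794 + 2*1089) = -79 - (-4 - 13794 + 2178) = -79 - 1*(-11620) = -79 + 11620 = 11541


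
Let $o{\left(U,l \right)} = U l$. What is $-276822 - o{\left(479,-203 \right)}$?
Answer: $-179585$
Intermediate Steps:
$-276822 - o{\left(479,-203 \right)} = -276822 - 479 \left(-203\right) = -276822 - -97237 = -276822 + 97237 = -179585$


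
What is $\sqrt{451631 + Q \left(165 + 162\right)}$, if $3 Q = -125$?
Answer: $\sqrt{438006} \approx 661.82$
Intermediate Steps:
$Q = - \frac{125}{3}$ ($Q = \frac{1}{3} \left(-125\right) = - \frac{125}{3} \approx -41.667$)
$\sqrt{451631 + Q \left(165 + 162\right)} = \sqrt{451631 - \frac{125 \left(165 + 162\right)}{3}} = \sqrt{451631 - 13625} = \sqrt{438006}$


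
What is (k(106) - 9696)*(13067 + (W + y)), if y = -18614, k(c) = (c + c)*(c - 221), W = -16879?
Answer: 764188376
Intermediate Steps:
k(c) = 2*c*(-221 + c) (k(c) = (2*c)*(-221 + c) = 2*c*(-221 + c))
(k(106) - 9696)*(13067 + (W + y)) = (2*106*(-221 + 106) - 9696)*(13067 + (-16879 - 18614)) = (2*106*(-115) - 9696)*(13067 - 35493) = (-24380 - 9696)*(-22426) = -34076*(-22426) = 764188376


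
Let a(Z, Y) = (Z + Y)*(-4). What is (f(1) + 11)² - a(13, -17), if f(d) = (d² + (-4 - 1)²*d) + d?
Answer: 1428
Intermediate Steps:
f(d) = d² + 26*d (f(d) = (d² + (-5)²*d) + d = (d² + 25*d) + d = d² + 26*d)
a(Z, Y) = -4*Y - 4*Z (a(Z, Y) = (Y + Z)*(-4) = -4*Y - 4*Z)
(f(1) + 11)² - a(13, -17) = (1*(26 + 1) + 11)² - (-4*(-17) - 4*13) = (1*27 + 11)² - (68 - 52) = (27 + 11)² - 1*16 = 38² - 16 = 1444 - 16 = 1428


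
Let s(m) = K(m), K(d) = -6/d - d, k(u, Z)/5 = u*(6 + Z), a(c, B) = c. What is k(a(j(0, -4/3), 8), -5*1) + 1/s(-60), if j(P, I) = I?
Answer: -11990/1803 ≈ -6.6500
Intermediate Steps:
k(u, Z) = 5*u*(6 + Z) (k(u, Z) = 5*(u*(6 + Z)) = 5*u*(6 + Z))
K(d) = -d - 6/d
s(m) = -m - 6/m
k(a(j(0, -4/3), 8), -5*1) + 1/s(-60) = 5*(-4/3)*(6 - 5*1) + 1/(-1*(-60) - 6/(-60)) = 5*(-4*1/3)*(6 - 5) + 1/(60 - 6*(-1/60)) = 5*(-4/3)*1 + 1/(60 + 1/10) = -20/3 + 1/(601/10) = -20/3 + 10/601 = -11990/1803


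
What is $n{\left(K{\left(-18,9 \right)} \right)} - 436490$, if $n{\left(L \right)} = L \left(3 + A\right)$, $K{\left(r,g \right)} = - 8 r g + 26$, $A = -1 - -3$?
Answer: $-429880$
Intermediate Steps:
$A = 2$ ($A = -1 + 3 = 2$)
$K{\left(r,g \right)} = 26 - 8 g r$ ($K{\left(r,g \right)} = - 8 g r + 26 = 26 - 8 g r$)
$n{\left(L \right)} = 5 L$ ($n{\left(L \right)} = L \left(3 + 2\right) = L 5 = 5 L$)
$n{\left(K{\left(-18,9 \right)} \right)} - 436490 = 5 \left(26 - 72 \left(-18\right)\right) - 436490 = 5 \left(26 + 1296\right) - 436490 = 5 \cdot 1322 - 436490 = 6610 - 436490 = -429880$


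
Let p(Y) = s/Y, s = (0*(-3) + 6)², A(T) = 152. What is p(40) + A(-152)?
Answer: 1529/10 ≈ 152.90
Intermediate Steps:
s = 36 (s = (0 + 6)² = 6² = 36)
p(Y) = 36/Y
p(40) + A(-152) = 36/40 + 152 = 36*(1/40) + 152 = 9/10 + 152 = 1529/10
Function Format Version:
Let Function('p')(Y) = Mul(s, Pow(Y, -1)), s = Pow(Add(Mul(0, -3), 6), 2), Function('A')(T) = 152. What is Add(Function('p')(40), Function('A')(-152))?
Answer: Rational(1529, 10) ≈ 152.90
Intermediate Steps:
s = 36 (s = Pow(Add(0, 6), 2) = Pow(6, 2) = 36)
Function('p')(Y) = Mul(36, Pow(Y, -1))
Add(Function('p')(40), Function('A')(-152)) = Add(Mul(36, Pow(40, -1)), 152) = Add(Mul(36, Rational(1, 40)), 152) = Add(Rational(9, 10), 152) = Rational(1529, 10)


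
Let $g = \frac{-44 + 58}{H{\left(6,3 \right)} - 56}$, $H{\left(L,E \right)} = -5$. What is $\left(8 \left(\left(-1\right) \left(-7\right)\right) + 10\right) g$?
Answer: $- \frac{924}{61} \approx -15.148$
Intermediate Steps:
$g = - \frac{14}{61}$ ($g = \frac{-44 + 58}{-5 - 56} = \frac{14}{-61} = 14 \left(- \frac{1}{61}\right) = - \frac{14}{61} \approx -0.22951$)
$\left(8 \left(\left(-1\right) \left(-7\right)\right) + 10\right) g = \left(8 \left(\left(-1\right) \left(-7\right)\right) + 10\right) \left(- \frac{14}{61}\right) = \left(8 \cdot 7 + 10\right) \left(- \frac{14}{61}\right) = \left(56 + 10\right) \left(- \frac{14}{61}\right) = 66 \left(- \frac{14}{61}\right) = - \frac{924}{61}$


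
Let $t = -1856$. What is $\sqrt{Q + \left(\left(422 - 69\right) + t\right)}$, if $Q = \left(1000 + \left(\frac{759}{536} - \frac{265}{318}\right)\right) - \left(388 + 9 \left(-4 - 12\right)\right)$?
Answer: $\frac{i \sqrt{482496078}}{804} \approx 27.321 i$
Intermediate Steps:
$Q = \frac{1216585}{1608}$ ($Q = \left(1000 + \left(759 \cdot \frac{1}{536} - \frac{5}{6}\right)\right) - 244 = \left(1000 + \left(\frac{759}{536} - \frac{5}{6}\right)\right) + \left(-388 + 144\right) = \left(1000 + \frac{937}{1608}\right) - 244 = \frac{1608937}{1608} - 244 = \frac{1216585}{1608} \approx 756.58$)
$\sqrt{Q + \left(\left(422 - 69\right) + t\right)} = \sqrt{\frac{1216585}{1608} + \left(\left(422 - 69\right) - 1856\right)} = \sqrt{\frac{1216585}{1608} + \left(353 - 1856\right)} = \sqrt{\frac{1216585}{1608} - 1503} = \sqrt{- \frac{1200239}{1608}} = \frac{i \sqrt{482496078}}{804}$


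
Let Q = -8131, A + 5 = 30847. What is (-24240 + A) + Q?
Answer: -1529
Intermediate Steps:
A = 30842 (A = -5 + 30847 = 30842)
(-24240 + A) + Q = (-24240 + 30842) - 8131 = 6602 - 8131 = -1529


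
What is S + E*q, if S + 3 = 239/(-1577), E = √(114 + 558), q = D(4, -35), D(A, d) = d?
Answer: -4970/1577 - 140*√42 ≈ -910.46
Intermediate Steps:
q = -35
E = 4*√42 (E = √672 = 4*√42 ≈ 25.923)
S = -4970/1577 (S = -3 + 239/(-1577) = -3 + 239*(-1/1577) = -3 - 239/1577 = -4970/1577 ≈ -3.1516)
S + E*q = -4970/1577 + (4*√42)*(-35) = -4970/1577 - 140*√42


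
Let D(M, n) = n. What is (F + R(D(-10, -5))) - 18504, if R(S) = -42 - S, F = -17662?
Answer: -36203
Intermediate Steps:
(F + R(D(-10, -5))) - 18504 = (-17662 + (-42 - 1*(-5))) - 18504 = (-17662 + (-42 + 5)) - 18504 = (-17662 - 37) - 18504 = -17699 - 18504 = -36203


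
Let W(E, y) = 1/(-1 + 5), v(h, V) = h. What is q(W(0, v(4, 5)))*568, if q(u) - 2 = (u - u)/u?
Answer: 1136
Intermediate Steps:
W(E, y) = 1/4
q(u) = 2 (q(u) = 2 + (u - u)/u = 2 + 0/u = 2 + 0 = 2)
q(W(0, v(4, 5)))*568 = 2*568 = 1136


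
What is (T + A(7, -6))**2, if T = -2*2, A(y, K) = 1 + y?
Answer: 16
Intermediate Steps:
T = -4
(T + A(7, -6))**2 = (-4 + (1 + 7))**2 = (-4 + 8)**2 = 4**2 = 16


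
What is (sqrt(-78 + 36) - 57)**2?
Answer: (57 - I*sqrt(42))**2 ≈ 3207.0 - 738.8*I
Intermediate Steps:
(sqrt(-78 + 36) - 57)**2 = (sqrt(-42) - 57)**2 = (I*sqrt(42) - 57)**2 = (-57 + I*sqrt(42))**2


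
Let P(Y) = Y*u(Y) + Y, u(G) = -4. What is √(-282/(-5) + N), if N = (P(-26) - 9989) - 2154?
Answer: I*√300215/5 ≈ 109.58*I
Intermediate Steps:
P(Y) = -3*Y (P(Y) = Y*(-4) + Y = -4*Y + Y = -3*Y)
N = -12065 (N = (-3*(-26) - 9989) - 2154 = (78 - 9989) - 2154 = -9911 - 2154 = -12065)
√(-282/(-5) + N) = √(-282/(-5) - 12065) = √(-282*(-⅕) - 12065) = √(282/5 - 12065) = √(-60043/5) = I*√300215/5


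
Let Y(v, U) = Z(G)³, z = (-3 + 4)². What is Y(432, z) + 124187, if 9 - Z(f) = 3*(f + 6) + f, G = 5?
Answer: 99798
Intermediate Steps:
z = 1 (z = 1² = 1)
Z(f) = -9 - 4*f (Z(f) = 9 - (3*(f + 6) + f) = 9 - (3*(6 + f) + f) = 9 - ((18 + 3*f) + f) = 9 - (18 + 4*f) = 9 + (-18 - 4*f) = -9 - 4*f)
Y(v, U) = -24389 (Y(v, U) = (-9 - 4*5)³ = (-9 - 20)³ = (-29)³ = -24389)
Y(432, z) + 124187 = -24389 + 124187 = 99798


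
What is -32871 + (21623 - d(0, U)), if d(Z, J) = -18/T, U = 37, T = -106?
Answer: -596153/53 ≈ -11248.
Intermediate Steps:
d(Z, J) = 9/53 (d(Z, J) = -18/(-106) = -18*(-1/106) = 9/53)
-32871 + (21623 - d(0, U)) = -32871 + (21623 - 1*9/53) = -32871 + (21623 - 9/53) = -32871 + 1146010/53 = -596153/53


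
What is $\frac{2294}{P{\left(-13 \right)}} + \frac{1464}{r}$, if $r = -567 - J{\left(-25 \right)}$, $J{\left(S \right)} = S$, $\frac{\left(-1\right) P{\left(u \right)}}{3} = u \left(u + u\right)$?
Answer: $- \frac{681961}{137397} \approx -4.9634$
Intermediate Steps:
$P{\left(u \right)} = - 6 u^{2}$ ($P{\left(u \right)} = - 3 u \left(u + u\right) = - 3 u 2 u = - 3 \cdot 2 u^{2} = - 6 u^{2}$)
$r = -542$ ($r = -567 - -25 = -567 + 25 = -542$)
$\frac{2294}{P{\left(-13 \right)}} + \frac{1464}{r} = \frac{2294}{\left(-6\right) \left(-13\right)^{2}} + \frac{1464}{-542} = \frac{2294}{\left(-6\right) 169} + 1464 \left(- \frac{1}{542}\right) = \frac{2294}{-1014} - \frac{732}{271} = 2294 \left(- \frac{1}{1014}\right) - \frac{732}{271} = - \frac{1147}{507} - \frac{732}{271} = - \frac{681961}{137397}$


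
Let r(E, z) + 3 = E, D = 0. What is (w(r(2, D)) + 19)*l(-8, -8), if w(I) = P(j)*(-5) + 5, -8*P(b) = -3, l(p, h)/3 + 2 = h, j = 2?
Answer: -2655/4 ≈ -663.75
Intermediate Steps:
l(p, h) = -6 + 3*h
P(b) = 3/8 (P(b) = -1/8*(-3) = 3/8)
r(E, z) = -3 + E
w(I) = 25/8 (w(I) = (3/8)*(-5) + 5 = -15/8 + 5 = 25/8)
(w(r(2, D)) + 19)*l(-8, -8) = (25/8 + 19)*(-6 + 3*(-8)) = 177*(-6 - 24)/8 = (177/8)*(-30) = -2655/4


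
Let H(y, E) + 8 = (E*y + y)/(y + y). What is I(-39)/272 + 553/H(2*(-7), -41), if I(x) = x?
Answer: -5411/272 ≈ -19.893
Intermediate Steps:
H(y, E) = -8 + (y + E*y)/(2*y) (H(y, E) = -8 + (E*y + y)/(y + y) = -8 + (y + E*y)/((2*y)) = -8 + (y + E*y)*(1/(2*y)) = -8 + (y + E*y)/(2*y))
I(-39)/272 + 553/H(2*(-7), -41) = -39/272 + 553/(-15/2 + (½)*(-41)) = -39*1/272 + 553/(-15/2 - 41/2) = -39/272 + 553/(-28) = -39/272 + 553*(-1/28) = -39/272 - 79/4 = -5411/272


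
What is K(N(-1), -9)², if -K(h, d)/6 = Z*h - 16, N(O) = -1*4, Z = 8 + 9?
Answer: 254016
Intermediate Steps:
Z = 17
N(O) = -4
K(h, d) = 96 - 102*h (K(h, d) = -6*(17*h - 16) = -6*(-16 + 17*h) = 96 - 102*h)
K(N(-1), -9)² = (96 - 102*(-4))² = (96 + 408)² = 504² = 254016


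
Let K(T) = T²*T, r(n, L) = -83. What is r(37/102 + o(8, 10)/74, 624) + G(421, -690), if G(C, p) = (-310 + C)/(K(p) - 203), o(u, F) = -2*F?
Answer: -27266263960/328509203 ≈ -83.000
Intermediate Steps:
K(T) = T³
G(C, p) = (-310 + C)/(-203 + p³) (G(C, p) = (-310 + C)/(p³ - 203) = (-310 + C)/(-203 + p³))
r(37/102 + o(8, 10)/74, 624) + G(421, -690) = -83 + (-310 + 421)/(-203 + (-690)³) = -83 + 111/(-203 - 328509000) = -83 + 111/(-328509203) = -83 - 1/328509203*111 = -83 - 111/328509203 = -27266263960/328509203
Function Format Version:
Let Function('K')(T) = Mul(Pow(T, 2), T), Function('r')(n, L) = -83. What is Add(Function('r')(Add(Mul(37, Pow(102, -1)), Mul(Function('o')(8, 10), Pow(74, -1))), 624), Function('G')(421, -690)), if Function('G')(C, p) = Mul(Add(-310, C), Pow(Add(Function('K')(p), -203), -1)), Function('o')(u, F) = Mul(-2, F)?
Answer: Rational(-27266263960, 328509203) ≈ -83.000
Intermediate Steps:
Function('K')(T) = Pow(T, 3)
Function('G')(C, p) = Mul(Pow(Add(-203, Pow(p, 3)), -1), Add(-310, C)) (Function('G')(C, p) = Mul(Add(-310, C), Pow(Add(Pow(p, 3), -203), -1)) = Mul(Add(-310, C), Pow(Add(-203, Pow(p, 3)), -1)) = Mul(Pow(Add(-203, Pow(p, 3)), -1), Add(-310, C)))
Add(Function('r')(Add(Mul(37, Pow(102, -1)), Mul(Function('o')(8, 10), Pow(74, -1))), 624), Function('G')(421, -690)) = Add(-83, Mul(Pow(Add(-203, Pow(-690, 3)), -1), Add(-310, 421))) = Add(-83, Mul(Pow(Add(-203, -328509000), -1), 111)) = Add(-83, Mul(Pow(-328509203, -1), 111)) = Add(-83, Mul(Rational(-1, 328509203), 111)) = Add(-83, Rational(-111, 328509203)) = Rational(-27266263960, 328509203)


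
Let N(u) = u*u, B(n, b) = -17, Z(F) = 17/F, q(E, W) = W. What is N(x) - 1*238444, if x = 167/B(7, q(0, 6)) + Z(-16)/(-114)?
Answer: -229170357430655/961496064 ≈ -2.3835e+5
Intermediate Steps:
x = -304319/31008 (x = 167/(-17) + (17/(-16))/(-114) = 167*(-1/17) + (17*(-1/16))*(-1/114) = -167/17 - 17/16*(-1/114) = -167/17 + 17/1824 = -304319/31008 ≈ -9.8142)
N(u) = u**2
N(x) - 1*238444 = (-304319/31008)**2 - 1*238444 = 92610053761/961496064 - 238444 = -229170357430655/961496064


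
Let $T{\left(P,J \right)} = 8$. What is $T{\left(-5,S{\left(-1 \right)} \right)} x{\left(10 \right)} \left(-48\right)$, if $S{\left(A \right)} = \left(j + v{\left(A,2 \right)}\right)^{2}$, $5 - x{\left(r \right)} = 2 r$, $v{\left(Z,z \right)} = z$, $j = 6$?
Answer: $5760$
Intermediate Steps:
$x{\left(r \right)} = 5 - 2 r$
$S{\left(A \right)} = 64$ ($S{\left(A \right)} = \left(6 + 2\right)^{2} = 8^{2} = 64$)
$T{\left(-5,S{\left(-1 \right)} \right)} x{\left(10 \right)} \left(-48\right) = 8 \left(5 - 20\right) \left(-48\right) = 8 \left(-15\right) \left(-48\right) = \left(-120\right) \left(-48\right) = 5760$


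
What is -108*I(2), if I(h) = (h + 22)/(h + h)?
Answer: -648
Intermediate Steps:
I(h) = (22 + h)/(2*h) (I(h) = (22 + h)/((2*h)) = (22 + h)*(1/(2*h)) = (22 + h)/(2*h))
-108*I(2) = -54*(22 + 2)/2 = -54*24/2 = -108*6 = -648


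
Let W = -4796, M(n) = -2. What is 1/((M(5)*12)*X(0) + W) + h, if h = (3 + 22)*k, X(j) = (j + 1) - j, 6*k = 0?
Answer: -1/4820 ≈ -0.00020747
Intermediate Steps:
k = 0 (k = (1/6)*0 = 0)
X(j) = 1 (X(j) = (1 + j) - j = 1)
h = 0 (h = (3 + 22)*0 = 25*0 = 0)
1/((M(5)*12)*X(0) + W) + h = 1/(-2*12*1 - 4796) + 0 = 1/(-24*1 - 4796) + 0 = 1/(-24 - 4796) + 0 = 1/(-4820) + 0 = -1/4820 + 0 = -1/4820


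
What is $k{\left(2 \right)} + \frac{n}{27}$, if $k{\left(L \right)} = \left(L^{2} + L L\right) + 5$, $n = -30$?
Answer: $\frac{107}{9} \approx 11.889$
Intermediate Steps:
$k{\left(L \right)} = 5 + 2 L^{2}$ ($k{\left(L \right)} = \left(L^{2} + L^{2}\right) + 5 = 2 L^{2} + 5 = 5 + 2 L^{2}$)
$k{\left(2 \right)} + \frac{n}{27} = \left(5 + 2 \cdot 2^{2}\right) - \frac{30}{27} = \left(5 + 2 \cdot 4\right) - \frac{10}{9} = \left(5 + 8\right) - \frac{10}{9} = 13 - \frac{10}{9} = \frac{107}{9}$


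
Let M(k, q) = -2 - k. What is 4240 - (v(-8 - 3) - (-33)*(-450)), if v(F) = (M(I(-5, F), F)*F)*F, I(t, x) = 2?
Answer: 19574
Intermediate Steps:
v(F) = -4*F² (v(F) = ((-2 - 1*2)*F)*F = ((-2 - 2)*F)*F = (-4*F)*F = -4*F²)
4240 - (v(-8 - 3) - (-33)*(-450)) = 4240 - (-4*(-8 - 3)² - (-33)*(-450)) = 4240 - (-4*(-11)² - 1*14850) = 4240 - (-4*121 - 14850) = 4240 - (-484 - 14850) = 4240 - 1*(-15334) = 4240 + 15334 = 19574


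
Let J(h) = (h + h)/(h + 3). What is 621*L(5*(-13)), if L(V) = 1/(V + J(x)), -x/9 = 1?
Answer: -621/62 ≈ -10.016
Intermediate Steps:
x = -9 (x = -9*1 = -9)
J(h) = 2*h/(3 + h) (J(h) = (2*h)/(3 + h) = 2*h/(3 + h))
L(V) = 1/(3 + V) (L(V) = 1/(V + 2*(-9)/(3 - 9)) = 1/(V + 2*(-9)/(-6)) = 1/(V + 2*(-9)*(-⅙)) = 1/(V + 3) = 1/(3 + V))
621*L(5*(-13)) = 621/(3 + 5*(-13)) = 621/(3 - 65) = 621/(-62) = 621*(-1/62) = -621/62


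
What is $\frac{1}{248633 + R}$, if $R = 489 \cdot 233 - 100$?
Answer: $\frac{1}{362470} \approx 2.7589 \cdot 10^{-6}$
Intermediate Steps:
$R = 113837$ ($R = 113937 - 100 = 113837$)
$\frac{1}{248633 + R} = \frac{1}{248633 + 113837} = \frac{1}{362470}$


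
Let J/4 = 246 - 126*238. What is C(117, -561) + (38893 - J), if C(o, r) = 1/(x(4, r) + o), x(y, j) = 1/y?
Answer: 74036813/469 ≈ 1.5786e+5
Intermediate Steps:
C(o, r) = 1/(1/4 + o)
J = -118968 (J = 4*(246 - 126*238) = 4*(246 - 29988) = 4*(-29742) = -118968)
C(117, -561) + (38893 - J) = 4/(1 + 4*117) + (38893 - 1*(-118968)) = 4/(1 + 468) + (38893 + 118968) = 4/469 + 157861 = 74036813/469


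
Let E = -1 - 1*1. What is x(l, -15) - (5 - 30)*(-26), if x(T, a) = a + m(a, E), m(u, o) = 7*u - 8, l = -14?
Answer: -778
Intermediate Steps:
E = -2 (E = -1 - 1 = -2)
m(u, o) = -8 + 7*u
x(T, a) = -8 + 8*a (x(T, a) = a + (-8 + 7*a) = -8 + 8*a)
x(l, -15) - (5 - 30)*(-26) = (-8 + 8*(-15)) - (5 - 30)*(-26) = (-8 - 120) - (-25)*(-26) = -128 - 1*650 = -128 - 650 = -778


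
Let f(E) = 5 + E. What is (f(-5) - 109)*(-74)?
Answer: 8066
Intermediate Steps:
(f(-5) - 109)*(-74) = ((5 - 5) - 109)*(-74) = (0 - 109)*(-74) = -109*(-74) = 8066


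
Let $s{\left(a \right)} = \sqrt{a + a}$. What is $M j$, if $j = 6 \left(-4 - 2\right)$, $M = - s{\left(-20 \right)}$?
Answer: $72 i \sqrt{10} \approx 227.68 i$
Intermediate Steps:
$s{\left(a \right)} = \sqrt{2} \sqrt{a}$ ($s{\left(a \right)} = \sqrt{2 a} = \sqrt{2} \sqrt{a}$)
$M = - 2 i \sqrt{10}$ ($M = - \sqrt{2} \sqrt{-20} = - \sqrt{2} \cdot 2 i \sqrt{5} = - 2 i \sqrt{10} \approx - 6.3246 i$)
$j = -36$ ($j = 6 \left(-6\right) = -36$)
$M j = - 2 i \sqrt{10} \left(-36\right) = 72 i \sqrt{10}$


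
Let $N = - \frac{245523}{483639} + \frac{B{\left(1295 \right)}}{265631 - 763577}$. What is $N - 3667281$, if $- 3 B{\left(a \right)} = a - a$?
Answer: $- \frac{591213453694}{161213} \approx -3.6673 \cdot 10^{6}$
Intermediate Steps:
$B{\left(a \right)} = 0$ ($B{\left(a \right)} = - \frac{a - a}{3} = \left(- \frac{1}{3}\right) 0 = 0$)
$N = - \frac{81841}{161213}$ ($N = - \frac{245523}{483639} + \frac{0}{265631 - 763577} = \left(-245523\right) \frac{1}{483639} + \frac{0}{265631 - 763577} = - \frac{81841}{161213} + \frac{0}{-497946} = - \frac{81841}{161213} + 0 \left(- \frac{1}{497946}\right) = - \frac{81841}{161213} + 0 = - \frac{81841}{161213} \approx -0.50766$)
$N - 3667281 = - \frac{81841}{161213} - 3667281 = - \frac{591213453694}{161213}$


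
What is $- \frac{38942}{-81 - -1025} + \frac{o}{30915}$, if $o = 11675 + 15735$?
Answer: $- \frac{117801689}{2918376} \approx -40.365$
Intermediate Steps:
$o = 27410$
$- \frac{38942}{-81 - -1025} + \frac{o}{30915} = - \frac{38942}{-81 - -1025} + \frac{27410}{30915} = - \frac{38942}{-81 + 1025} + 27410 \cdot \frac{1}{30915} = - \frac{38942}{944} + \frac{5482}{6183} = \left(-38942\right) \frac{1}{944} + \frac{5482}{6183} = - \frac{19471}{472} + \frac{5482}{6183} = - \frac{117801689}{2918376}$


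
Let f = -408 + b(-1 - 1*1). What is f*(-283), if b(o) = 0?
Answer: 115464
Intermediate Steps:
f = -408 (f = -408 + 0 = -408)
f*(-283) = -408*(-283) = 115464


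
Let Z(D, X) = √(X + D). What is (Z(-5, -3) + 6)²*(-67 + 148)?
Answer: 2268 + 1944*I*√2 ≈ 2268.0 + 2749.2*I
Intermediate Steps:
Z(D, X) = √(D + X)
(Z(-5, -3) + 6)²*(-67 + 148) = (√(-5 - 3) + 6)²*(-67 + 148) = (√(-8) + 6)²*81 = (2*I*√2 + 6)²*81 = (6 + 2*I*√2)²*81 = 81*(6 + 2*I*√2)²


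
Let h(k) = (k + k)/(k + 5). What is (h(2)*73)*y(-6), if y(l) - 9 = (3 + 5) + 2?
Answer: 5548/7 ≈ 792.57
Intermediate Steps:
y(l) = 19 (y(l) = 9 + ((3 + 5) + 2) = 9 + (8 + 2) = 9 + 10 = 19)
h(k) = 2*k/(5 + k) (h(k) = (2*k)/(5 + k) = 2*k/(5 + k))
(h(2)*73)*y(-6) = ((2*2/(5 + 2))*73)*19 = ((2*2/7)*73)*19 = ((2*2*(1/7))*73)*19 = ((4/7)*73)*19 = (292/7)*19 = 5548/7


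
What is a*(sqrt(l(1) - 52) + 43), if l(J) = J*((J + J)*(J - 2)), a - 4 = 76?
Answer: 3440 + 240*I*sqrt(6) ≈ 3440.0 + 587.88*I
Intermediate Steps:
a = 80 (a = 4 + 76 = 80)
l(J) = 2*J**2*(-2 + J) (l(J) = J*((2*J)*(-2 + J)) = J*(2*J*(-2 + J)) = 2*J**2*(-2 + J))
a*(sqrt(l(1) - 52) + 43) = 80*(sqrt(2*1**2*(-2 + 1) - 52) + 43) = 80*(sqrt(2*1*(-1) - 52) + 43) = 80*(sqrt(-2 - 52) + 43) = 80*(sqrt(-54) + 43) = 80*(3*I*sqrt(6) + 43) = 80*(43 + 3*I*sqrt(6)) = 3440 + 240*I*sqrt(6)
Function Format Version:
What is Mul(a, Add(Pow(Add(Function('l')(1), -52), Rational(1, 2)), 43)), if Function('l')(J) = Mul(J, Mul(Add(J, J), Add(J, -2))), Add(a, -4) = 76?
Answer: Add(3440, Mul(240, I, Pow(6, Rational(1, 2)))) ≈ Add(3440.0, Mul(587.88, I))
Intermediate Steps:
a = 80 (a = Add(4, 76) = 80)
Function('l')(J) = Mul(2, Pow(J, 2), Add(-2, J)) (Function('l')(J) = Mul(J, Mul(Mul(2, J), Add(-2, J))) = Mul(J, Mul(2, J, Add(-2, J))) = Mul(2, Pow(J, 2), Add(-2, J)))
Mul(a, Add(Pow(Add(Function('l')(1), -52), Rational(1, 2)), 43)) = Mul(80, Add(Pow(Add(Mul(2, Pow(1, 2), Add(-2, 1)), -52), Rational(1, 2)), 43)) = Mul(80, Add(Pow(Add(Mul(2, 1, -1), -52), Rational(1, 2)), 43)) = Mul(80, Add(Pow(Add(-2, -52), Rational(1, 2)), 43)) = Mul(80, Add(Pow(-54, Rational(1, 2)), 43)) = Mul(80, Add(Mul(3, I, Pow(6, Rational(1, 2))), 43)) = Mul(80, Add(43, Mul(3, I, Pow(6, Rational(1, 2))))) = Add(3440, Mul(240, I, Pow(6, Rational(1, 2))))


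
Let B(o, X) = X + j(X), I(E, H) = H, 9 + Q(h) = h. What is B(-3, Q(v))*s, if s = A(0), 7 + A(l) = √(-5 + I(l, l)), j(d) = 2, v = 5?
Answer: 14 - 2*I*√5 ≈ 14.0 - 4.4721*I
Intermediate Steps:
Q(h) = -9 + h
B(o, X) = 2 + X (B(o, X) = X + 2 = 2 + X)
A(l) = -7 + √(-5 + l)
s = -7 + I*√5 (s = -7 + √(-5 + 0) = -7 + √(-5) = -7 + I*√5 ≈ -7.0 + 2.2361*I)
B(-3, Q(v))*s = (2 + (-9 + 5))*(-7 + I*√5) = (2 - 4)*(-7 + I*√5) = -2*(-7 + I*√5) = 14 - 2*I*√5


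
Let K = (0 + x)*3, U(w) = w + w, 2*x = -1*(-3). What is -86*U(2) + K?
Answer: -679/2 ≈ -339.50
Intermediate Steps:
x = 3/2 (x = (-1*(-3))/2 = (½)*3 = 3/2 ≈ 1.5000)
U(w) = 2*w
K = 9/2 (K = (0 + 3/2)*3 = (3/2)*3 = 9/2 ≈ 4.5000)
-86*U(2) + K = -172*2 + 9/2 = -86*4 + 9/2 = -344 + 9/2 = -679/2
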